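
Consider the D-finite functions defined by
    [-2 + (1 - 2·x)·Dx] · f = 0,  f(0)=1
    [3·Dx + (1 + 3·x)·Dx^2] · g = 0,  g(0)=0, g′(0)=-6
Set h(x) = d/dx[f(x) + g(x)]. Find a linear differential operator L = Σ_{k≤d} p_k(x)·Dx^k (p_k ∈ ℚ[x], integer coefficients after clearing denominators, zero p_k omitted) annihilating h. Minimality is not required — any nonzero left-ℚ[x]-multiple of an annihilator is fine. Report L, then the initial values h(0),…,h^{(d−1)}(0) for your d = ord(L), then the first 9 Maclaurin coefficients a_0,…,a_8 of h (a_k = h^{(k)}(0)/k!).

f: a_k = 1, 2, 4, 8, 16, 32, 64, 128, 256, …
g: a_k = 0, -6, 9, -18, 81/2, -486/5, 243, -4374/7, 6561/4, …
f+g: L₀ = lclm(L_f,L_g), ord ≤ 1+2.
Differentiate: ansatz ord ≤ ord L₀ ⇒ L.
L = (144 + 72·x) + (6 + 216·x + 144·x^2)·Dx + (-7 - 13·x + 36·x^2 + 36·x^3)·Dx^2  (order 2).
h: a_k = -4, 26, -30, 226, -326, 1842, -3478, 15170, -34758, …
ICs: h(0) = -4, h′(0) = 26.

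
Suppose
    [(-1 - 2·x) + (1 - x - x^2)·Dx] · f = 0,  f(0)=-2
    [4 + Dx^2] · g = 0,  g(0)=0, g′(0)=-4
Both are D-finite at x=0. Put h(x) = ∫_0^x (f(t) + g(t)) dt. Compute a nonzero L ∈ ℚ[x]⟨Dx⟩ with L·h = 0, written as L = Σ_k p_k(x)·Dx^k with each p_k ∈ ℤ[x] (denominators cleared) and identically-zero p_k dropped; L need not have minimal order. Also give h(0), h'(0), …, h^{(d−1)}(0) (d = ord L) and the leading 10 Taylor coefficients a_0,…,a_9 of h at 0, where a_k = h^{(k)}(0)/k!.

L = (44 + 96·x + 32·x^2 + 48·x^3 + 40·x^4 + 16·x^5)·Dx + (-16 + 20·x + 8·x^2 - 16·x^3 + 12·x^4 + 24·x^5 + 8·x^6)·Dx^2 + (11 + 24·x + 8·x^2 + 12·x^3 + 10·x^4 + 4·x^5)·Dx^3 + (-4 + 5·x + 2·x^2 - 4·x^3 + 3·x^4 + 6·x^5 + 2·x^6)·Dx^4  (order 4).
h: a_k = 0, -2, -3, -4/3, -5/6, -2, -124/45, -26/7, -6607/1260, -68/9, …
ICs: h(0) = 0, h′(0) = -2, h′′(0) = -6, h′′′(0) = -8.

f: a_k = -2, -2, -4, -6, -10, -16, -26, -42, -68, -110, …
g: a_k = 0, -4, 0, 8/3, 0, -8/15, 0, 16/315, 0, -8/2835, …
f+g: L₀ = lclm(L_f,L_g), ord ≤ 1+2.
Integrate: L := L₀·Dx.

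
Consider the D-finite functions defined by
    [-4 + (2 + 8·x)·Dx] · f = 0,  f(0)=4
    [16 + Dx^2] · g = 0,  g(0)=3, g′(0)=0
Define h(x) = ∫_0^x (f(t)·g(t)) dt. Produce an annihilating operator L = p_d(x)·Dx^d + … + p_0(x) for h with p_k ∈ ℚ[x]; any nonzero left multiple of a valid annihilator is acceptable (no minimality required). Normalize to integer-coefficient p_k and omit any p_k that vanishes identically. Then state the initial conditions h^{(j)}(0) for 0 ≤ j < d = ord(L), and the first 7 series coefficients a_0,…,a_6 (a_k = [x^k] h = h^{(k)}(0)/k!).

f: a_k = 4, 8, -8, 16, -40, 112, -336, …
g: a_k = 3, 0, -24, 0, 32, 0, -256/15, …
Product ⇒ symmetric product L₀, ord ≤ 2.
h=∫h₀ ⇒ L = L₀·Dx.
L = (28 + 128·x + 256·x^2)·Dx + (-4 - 16·x)·Dx^2 + (1 + 8·x + 16·x^2)·Dx^3  (order 3).
h: a_k = 0, 12, 12, -40, -36, 40, 104/3, …
ICs: h(0) = 0, h′(0) = 12, h′′(0) = 24.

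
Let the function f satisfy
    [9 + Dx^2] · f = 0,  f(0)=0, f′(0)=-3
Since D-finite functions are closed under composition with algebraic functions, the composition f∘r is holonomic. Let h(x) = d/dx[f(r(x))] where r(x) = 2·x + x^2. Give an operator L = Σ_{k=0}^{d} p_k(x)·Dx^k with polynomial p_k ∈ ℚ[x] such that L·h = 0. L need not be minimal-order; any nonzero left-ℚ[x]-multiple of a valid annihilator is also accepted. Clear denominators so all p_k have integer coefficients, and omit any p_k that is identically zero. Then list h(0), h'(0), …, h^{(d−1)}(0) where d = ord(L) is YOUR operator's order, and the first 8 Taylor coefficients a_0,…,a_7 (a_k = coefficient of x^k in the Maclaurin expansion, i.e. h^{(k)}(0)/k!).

f: a_k = 0, -3, 0, 9/2, 0, -81/40, 0, 243/560, …
f∘r: x↦r, Dx↦Dx/r' in L_f ⇒ L₀.
Differentiate: ansatz ord ≤ ord L₀ ⇒ L.
L = (39 + 144·x + 216·x^2 + 144·x^3 + 36·x^4) + (-3 - 3·x)·Dx + (1 + 2·x + x^2)·Dx^2  (order 2).
h: a_k = -6, -6, 108, 216, -189, -945, -3726/5, 4536/5, …
ICs: h(0) = -6, h′(0) = -6.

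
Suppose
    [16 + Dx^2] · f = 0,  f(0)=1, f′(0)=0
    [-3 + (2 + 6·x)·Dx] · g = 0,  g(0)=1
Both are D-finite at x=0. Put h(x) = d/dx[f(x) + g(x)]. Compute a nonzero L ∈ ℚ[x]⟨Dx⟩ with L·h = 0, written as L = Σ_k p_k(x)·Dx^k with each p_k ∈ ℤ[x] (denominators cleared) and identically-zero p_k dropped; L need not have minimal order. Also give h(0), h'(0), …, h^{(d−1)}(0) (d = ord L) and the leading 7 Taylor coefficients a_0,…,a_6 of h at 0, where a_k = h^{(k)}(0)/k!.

L = (-9552 - 18432·x - 27648·x^2) + (-2912 - 21024·x - 55296·x^2 - 55296·x^3)·Dx + (-597 - 1152·x - 1728·x^2)·Dx^2 + (-182 - 1314·x - 3456·x^2 - 3456·x^3)·Dx^3  (order 3).
h: a_k = 3/2, -73/4, 81/16, 2881/96, 8505/256, -951049/7680, 505197/2048, …
ICs: h(0) = 3/2, h′(0) = -73/4, h′′(0) = 81/8.

f: a_k = 1, 0, -8, 0, 32/3, 0, -256/45, …
g: a_k = 1, 3/2, -9/8, 27/16, -405/128, 1701/256, -15309/1024, …
f+g: L₀ = lclm(L_f,L_g), ord ≤ 2+1.
Differentiate: ansatz ord ≤ ord L₀ ⇒ L.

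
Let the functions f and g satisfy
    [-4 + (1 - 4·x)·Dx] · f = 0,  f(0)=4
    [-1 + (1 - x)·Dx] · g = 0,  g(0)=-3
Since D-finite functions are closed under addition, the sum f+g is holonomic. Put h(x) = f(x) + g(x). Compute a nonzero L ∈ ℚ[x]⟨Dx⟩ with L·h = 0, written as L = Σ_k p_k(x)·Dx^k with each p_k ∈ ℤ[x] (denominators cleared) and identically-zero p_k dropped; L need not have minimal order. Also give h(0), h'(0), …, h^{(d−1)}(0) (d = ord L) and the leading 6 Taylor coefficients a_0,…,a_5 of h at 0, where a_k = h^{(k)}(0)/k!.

f: a_k = 4, 16, 64, 256, 1024, 4096, …
g: a_k = -3, -3, -3, -3, -3, -3, …
h₀=f+g: left-lcm gives L₀, ord ≤ 2.
L = -8 + (10 - 16·x)·Dx + (-1 + 5·x - 4·x^2)·Dx^2  (order 2).
h: a_k = 1, 13, 61, 253, 1021, 4093, …
ICs: h(0) = 1, h′(0) = 13.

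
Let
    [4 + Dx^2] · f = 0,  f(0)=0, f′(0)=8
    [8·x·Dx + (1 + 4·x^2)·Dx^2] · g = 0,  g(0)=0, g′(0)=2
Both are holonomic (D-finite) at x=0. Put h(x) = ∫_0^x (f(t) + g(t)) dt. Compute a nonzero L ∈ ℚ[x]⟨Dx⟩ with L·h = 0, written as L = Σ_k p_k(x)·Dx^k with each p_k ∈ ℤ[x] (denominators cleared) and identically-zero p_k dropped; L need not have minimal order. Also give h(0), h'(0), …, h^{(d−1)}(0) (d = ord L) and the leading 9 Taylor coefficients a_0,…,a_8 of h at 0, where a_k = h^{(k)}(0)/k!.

f: a_k = 0, 8, 0, -16/3, 0, 16/15, 0, -32/315, 0, …
g: a_k = 0, 2, 0, -8/3, 0, 32/5, 0, -128/7, 0, …
L₀ := lclm(L_f,L_g); ord L₀ ≤ 2+2.
h=∫h₀ ⇒ L = L₀·Dx.
L = (-352·x + 1792·x^3 + 512·x^5)·Dx^2 + (-4 + 112·x^2 + 576·x^4 + 256·x^6)·Dx^3 + (-88·x + 448·x^3 + 128·x^5)·Dx^4 + (-1 + 28·x^2 + 144·x^4 + 64·x^6)·Dx^5  (order 5).
h: a_k = 0, 0, 5, 0, -2, 0, 56/45, 0, -724/315, …
ICs: h(0) = 0, h′(0) = 0, h′′(0) = 10, h′′′(0) = 0, h′′′′(0) = -48.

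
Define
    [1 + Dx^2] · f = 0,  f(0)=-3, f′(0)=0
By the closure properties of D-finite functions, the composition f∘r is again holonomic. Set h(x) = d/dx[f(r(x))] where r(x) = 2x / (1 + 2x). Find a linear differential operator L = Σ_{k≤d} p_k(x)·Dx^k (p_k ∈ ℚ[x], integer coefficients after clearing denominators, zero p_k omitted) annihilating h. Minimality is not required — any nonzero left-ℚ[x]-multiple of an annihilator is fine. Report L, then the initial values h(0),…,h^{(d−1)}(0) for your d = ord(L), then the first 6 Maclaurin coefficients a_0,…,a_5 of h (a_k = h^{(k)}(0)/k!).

f: a_k = -3, 0, 3/2, 0, -1/8, 0, …
f∘r: x↦r, Dx↦Dx/r' in L_f ⇒ L₀.
Differentiate: ansatz ord ≤ ord L₀ ⇒ L.
L = (28 + 96·x + 96·x^2) + (12 + 72·x + 144·x^2 + 96·x^3)·Dx + (1 + 8·x + 24·x^2 + 32·x^3 + 16·x^4)·Dx^2  (order 2).
h: a_k = 0, 12, -72, 280, -880, 12008/5, …
ICs: h(0) = 0, h′(0) = 12.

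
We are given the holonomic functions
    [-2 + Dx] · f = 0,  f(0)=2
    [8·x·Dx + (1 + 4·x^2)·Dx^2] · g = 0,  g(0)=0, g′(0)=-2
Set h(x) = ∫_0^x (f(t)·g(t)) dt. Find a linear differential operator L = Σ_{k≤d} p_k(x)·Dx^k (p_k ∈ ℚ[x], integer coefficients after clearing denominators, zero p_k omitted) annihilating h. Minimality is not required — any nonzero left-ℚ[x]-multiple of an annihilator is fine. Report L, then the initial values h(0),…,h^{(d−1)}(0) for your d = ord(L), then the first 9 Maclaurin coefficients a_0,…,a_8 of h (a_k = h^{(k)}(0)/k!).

L = (4 - 16·x + 16·x^2)·Dx + (-4 + 8·x - 16·x^2)·Dx^2 + (1 + 4·x^2)·Dx^3  (order 3).
h: a_k = 0, 0, -2, -8/3, -2/3, 16/15, -4/5, -176/63, 62/35, …
ICs: h(0) = 0, h′(0) = 0, h′′(0) = -4.

f: a_k = 2, 4, 4, 8/3, 4/3, 8/15, 8/45, 16/315, 4/315, …
g: a_k = 0, -2, 0, 8/3, 0, -32/5, 0, 128/7, 0, …
h₀=f·g: eliminate ⇒ L₀, order ≤ 1·2.
∫: right-multiply L₀ by Dx.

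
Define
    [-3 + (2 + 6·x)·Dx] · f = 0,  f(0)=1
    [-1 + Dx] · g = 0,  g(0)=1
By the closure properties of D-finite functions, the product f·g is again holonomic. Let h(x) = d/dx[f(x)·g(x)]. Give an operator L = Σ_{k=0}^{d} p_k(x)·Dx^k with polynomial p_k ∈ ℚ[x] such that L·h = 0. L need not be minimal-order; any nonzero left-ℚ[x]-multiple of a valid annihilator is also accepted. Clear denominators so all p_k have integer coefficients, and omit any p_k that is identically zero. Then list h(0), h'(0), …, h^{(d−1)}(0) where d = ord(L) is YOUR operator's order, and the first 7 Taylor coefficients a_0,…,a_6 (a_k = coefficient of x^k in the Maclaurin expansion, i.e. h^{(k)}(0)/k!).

L = (7 + 60·x + 36·x^2) + (-10 - 42·x - 36·x^2)·Dx  (order 1).
h: a_k = 5/2, 7/4, 71/16, -671/96, 16157/768, -88837/1536, 14933039/92160, …
ICs: h(0) = 5/2.

f: a_k = 1, 3/2, -9/8, 27/16, -405/128, 1701/256, -15309/1024, …
g: a_k = 1, 1, 1/2, 1/6, 1/24, 1/120, 1/720, …
Sym-product of L_f,L_g gives L₀ (≤ ord 1).
h=h₀': d/dx-closure on L₀ ⇒ L.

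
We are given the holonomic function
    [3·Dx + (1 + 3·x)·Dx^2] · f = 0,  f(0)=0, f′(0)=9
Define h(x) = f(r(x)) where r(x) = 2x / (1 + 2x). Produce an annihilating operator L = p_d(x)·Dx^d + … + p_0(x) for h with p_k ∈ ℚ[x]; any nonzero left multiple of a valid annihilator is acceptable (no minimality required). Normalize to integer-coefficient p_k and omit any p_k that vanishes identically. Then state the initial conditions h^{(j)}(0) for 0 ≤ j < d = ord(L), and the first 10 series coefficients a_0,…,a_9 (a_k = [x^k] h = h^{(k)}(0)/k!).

f: a_k = 0, 9, -27/2, 27, -243/4, 729/5, -729/2, 6561/7, -19683/8, 6561, …
L₀ from L_f via x↦r, Dx↦r'^{-1}Dx.
L = (10 + 32·x)·Dx + (1 + 10·x + 16·x^2)·Dx^2  (order 2).
h: a_k = 0, 18, -90, 504, -3060, 98208/5, -131040, 6291072/7, -6291360, 44739072, …
ICs: h(0) = 0, h′(0) = 18.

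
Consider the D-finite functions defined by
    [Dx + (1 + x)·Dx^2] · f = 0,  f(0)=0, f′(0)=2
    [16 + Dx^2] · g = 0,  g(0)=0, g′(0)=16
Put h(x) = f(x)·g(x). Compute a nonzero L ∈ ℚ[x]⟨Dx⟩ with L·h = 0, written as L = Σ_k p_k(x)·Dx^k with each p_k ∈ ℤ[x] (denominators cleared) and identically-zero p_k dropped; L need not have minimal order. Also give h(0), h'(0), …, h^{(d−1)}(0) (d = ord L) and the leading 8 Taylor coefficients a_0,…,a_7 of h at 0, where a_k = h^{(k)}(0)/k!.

f: a_k = 0, 2, -1, 2/3, -1/2, 2/5, -1/3, 2/7, …
g: a_k = 0, 16, 0, -128/3, 0, 512/15, 0, -4096/315, …
L₀ := L_f ⊗_s L_g (sym. prod.), ord ≤ 4.
L = (15072 + 62976·x + 97024·x^2 + 65536·x^3 + 16384·x^4) + (1984 + 6080·x + 6144·x^2 + 2048·x^3)·Dx + (1950 + 8000·x + 12192·x^2 + 8192·x^3 + 2048·x^4)·Dx^2 + (124 + 380·x + 384·x^2 + 128·x^3)·Dx^3 + (63 + 254·x + 383·x^2 + 256·x^3 + 64·x^4)·Dx^4  (order 4).
h: a_k = 0, 0, 32, -16, -224/3, 104/3, 416/9, -272/15, …
ICs: h(0) = 0, h′(0) = 0, h′′(0) = 64, h′′′(0) = -96.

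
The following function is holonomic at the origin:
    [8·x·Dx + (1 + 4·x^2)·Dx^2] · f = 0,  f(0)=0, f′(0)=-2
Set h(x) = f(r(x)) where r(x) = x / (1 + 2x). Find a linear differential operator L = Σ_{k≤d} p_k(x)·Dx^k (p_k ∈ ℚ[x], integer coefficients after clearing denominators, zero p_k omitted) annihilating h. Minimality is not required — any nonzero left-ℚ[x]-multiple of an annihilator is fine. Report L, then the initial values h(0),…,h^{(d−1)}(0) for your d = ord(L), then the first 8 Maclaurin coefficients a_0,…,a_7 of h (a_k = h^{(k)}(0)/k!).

f: a_k = 0, -2, 0, 8/3, 0, -32/5, 0, 128/7, …
h₀=f(r): pull back L_f along r ⇒ L₀.
L = (4 + 16·x)·Dx + (1 + 4·x + 8·x^2)·Dx^2  (order 2).
h: a_k = 0, -2, 4, -16/3, 0, 128/5, -256/3, 1024/7, …
ICs: h(0) = 0, h′(0) = -2.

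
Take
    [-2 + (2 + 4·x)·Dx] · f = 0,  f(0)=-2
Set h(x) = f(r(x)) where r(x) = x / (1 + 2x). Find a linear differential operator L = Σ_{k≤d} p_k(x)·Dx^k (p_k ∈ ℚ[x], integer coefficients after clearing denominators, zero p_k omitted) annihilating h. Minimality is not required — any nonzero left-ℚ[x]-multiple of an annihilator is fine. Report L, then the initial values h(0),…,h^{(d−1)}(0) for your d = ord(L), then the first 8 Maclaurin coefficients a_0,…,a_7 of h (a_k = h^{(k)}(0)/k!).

f: a_k = -2, -2, 1, -1, 5/4, -7/4, 21/8, -33/8, …
Change of var in L_f (x↦r) gives L₀.
L = -1 + (1 + 6·x + 8·x^2)·Dx  (order 1).
h: a_k = -2, -2, 5, -13, 141/4, -399/4, 2353/8, -7205/8, …
ICs: h(0) = -2.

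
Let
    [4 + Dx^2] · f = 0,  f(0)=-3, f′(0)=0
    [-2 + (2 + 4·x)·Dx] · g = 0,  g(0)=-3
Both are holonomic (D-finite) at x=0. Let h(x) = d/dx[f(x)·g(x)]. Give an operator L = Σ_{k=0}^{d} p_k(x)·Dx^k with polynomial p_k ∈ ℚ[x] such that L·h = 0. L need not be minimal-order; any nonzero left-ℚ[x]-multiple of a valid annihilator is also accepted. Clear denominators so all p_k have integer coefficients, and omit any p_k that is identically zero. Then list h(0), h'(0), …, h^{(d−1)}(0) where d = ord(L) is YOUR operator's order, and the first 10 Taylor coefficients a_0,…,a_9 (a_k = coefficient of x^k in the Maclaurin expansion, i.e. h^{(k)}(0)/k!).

f: a_k = -3, 0, 6, 0, -2, 0, 4/15, 0, -2/105, 0, …
g: a_k = -3, -3, 3/2, -3/2, 15/8, -21/8, 63/16, -99/16, 1287/128, -2145/128, …
f·g: L₀ = L_f ⊗_s L_g, ord ≤ 2·1.
Derive L from L₀ (diff closure).
L = (53 + 288·x + 544·x^2 + 512·x^3 + 256·x^4) + (-2 - 36·x - 96·x^2 - 64·x^3)·Dx + (7 + 44·x + 108·x^2 + 128·x^3 + 64·x^4)·Dx^2  (order 2).
h: a_k = 9, -45, -81/2, 75/2, 195/8, -1047/40, 2807/80, -44047/560, 728001/4480, -1874467/5760, …
ICs: h(0) = 9, h′(0) = -45.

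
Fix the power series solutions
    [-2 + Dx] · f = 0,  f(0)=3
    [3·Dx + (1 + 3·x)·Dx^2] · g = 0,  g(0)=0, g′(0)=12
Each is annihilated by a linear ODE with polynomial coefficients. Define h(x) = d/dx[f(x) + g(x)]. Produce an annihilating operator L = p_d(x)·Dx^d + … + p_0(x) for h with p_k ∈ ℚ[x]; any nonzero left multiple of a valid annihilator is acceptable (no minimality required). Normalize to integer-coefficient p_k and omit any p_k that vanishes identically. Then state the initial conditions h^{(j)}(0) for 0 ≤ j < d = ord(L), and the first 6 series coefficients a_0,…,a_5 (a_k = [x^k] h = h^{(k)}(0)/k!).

L = (-48 - 36·x) + (14 - 24·x - 36·x^2)·Dx + (5 + 21·x + 18·x^2)·Dx^2  (order 2).
h: a_k = 18, -24, 120, -316, 976, -14572/5, …
ICs: h(0) = 18, h′(0) = -24.

f: a_k = 3, 6, 6, 4, 2, 4/5, …
g: a_k = 0, 12, -18, 36, -81, 972/5, …
h₀=f+g: left-lcm gives L₀, ord ≤ 3.
h=h₀': d/dx-closure on L₀ ⇒ L.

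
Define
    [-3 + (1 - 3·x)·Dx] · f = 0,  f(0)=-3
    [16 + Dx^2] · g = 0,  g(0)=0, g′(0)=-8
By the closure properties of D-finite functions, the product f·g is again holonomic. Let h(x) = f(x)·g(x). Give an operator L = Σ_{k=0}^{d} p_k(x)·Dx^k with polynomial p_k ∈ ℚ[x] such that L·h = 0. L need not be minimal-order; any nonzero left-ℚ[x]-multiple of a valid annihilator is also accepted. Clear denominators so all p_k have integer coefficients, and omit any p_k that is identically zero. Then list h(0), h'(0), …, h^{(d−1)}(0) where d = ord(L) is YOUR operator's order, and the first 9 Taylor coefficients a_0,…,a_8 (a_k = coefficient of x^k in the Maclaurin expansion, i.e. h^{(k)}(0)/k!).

f: a_k = -3, -9, -27, -81, -243, -729, -2187, -6561, -19683, …
g: a_k = 0, -8, 0, 64/3, 0, -256/15, 0, 2048/315, 0, …
Product ⇒ symmetric product L₀, ord ≤ 2.
L = (-16 + 48·x) + 6·Dx + (-1 + 3·x)·Dx^2  (order 2).
h: a_k = 0, 24, 72, 152, 456, 7096/5, 21288/5, 1339096/105, 1339096/35, …
ICs: h(0) = 0, h′(0) = 24.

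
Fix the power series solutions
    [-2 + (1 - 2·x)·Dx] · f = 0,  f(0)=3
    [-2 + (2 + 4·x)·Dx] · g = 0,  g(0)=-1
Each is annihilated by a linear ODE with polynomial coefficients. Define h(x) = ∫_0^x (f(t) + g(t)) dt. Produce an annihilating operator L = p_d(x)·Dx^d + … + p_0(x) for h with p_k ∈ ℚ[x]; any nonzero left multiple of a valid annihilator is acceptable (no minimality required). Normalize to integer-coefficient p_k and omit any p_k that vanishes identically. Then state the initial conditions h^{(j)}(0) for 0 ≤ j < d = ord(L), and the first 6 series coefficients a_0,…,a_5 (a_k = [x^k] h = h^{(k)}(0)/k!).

f: a_k = 3, 6, 12, 24, 48, 96, …
g: a_k = -1, -1, 1/2, -1/2, 5/8, -7/8, …
L₀ := lclm(L_f,L_g); ord L₀ ≤ 1+1.
h=∫₀ˣh₀: take L = L₀·Dx.
L = (-10 - 12·x)·Dx + (9 + 28·x + 36·x^2)·Dx^2 + (-1 - 6·x + 4·x^2 + 24·x^3)·Dx^3  (order 3).
h: a_k = 0, 2, 5/2, 25/6, 47/8, 389/40, …
ICs: h(0) = 0, h′(0) = 2, h′′(0) = 5.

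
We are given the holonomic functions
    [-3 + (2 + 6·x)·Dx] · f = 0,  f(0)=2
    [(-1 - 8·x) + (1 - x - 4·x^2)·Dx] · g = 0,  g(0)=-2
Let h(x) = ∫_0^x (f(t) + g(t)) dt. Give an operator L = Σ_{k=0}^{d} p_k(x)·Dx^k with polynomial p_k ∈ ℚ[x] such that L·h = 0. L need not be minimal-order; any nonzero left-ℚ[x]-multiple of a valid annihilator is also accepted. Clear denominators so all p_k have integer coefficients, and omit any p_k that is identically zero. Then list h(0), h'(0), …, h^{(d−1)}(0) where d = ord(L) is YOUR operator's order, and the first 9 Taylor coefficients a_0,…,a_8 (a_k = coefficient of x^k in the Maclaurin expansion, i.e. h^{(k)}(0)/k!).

L = (69 + 387·x + 900·x^2 + 1440·x^3)·Dx + (-49 - 318·x - 1257·x^2 - 3240·x^3 - 3600·x^4)·Dx^2 + (-2 + 46·x + 234·x^2 - 86·x^3 - 1440·x^4 - 1440·x^5)·Dx^3  (order 3).
h: a_k = 0, 0, 1/2, -49/12, -117/32, -4117/320, -14939/768, -200653/3584, -830997/8192, …
ICs: h(0) = 0, h′(0) = 0, h′′(0) = 1.

f: a_k = 2, 3, -9/4, 27/8, -405/64, 1701/128, -15309/512, 72171/1024, -2814669/16384, …
g: a_k = -2, -2, -10, -18, -58, -130, -362, -882, -2330, …
Weyl lclm of L_f,L_g ⇒ L₀ (ord ≤ 2).
h=∫₀ˣh₀: take L = L₀·Dx.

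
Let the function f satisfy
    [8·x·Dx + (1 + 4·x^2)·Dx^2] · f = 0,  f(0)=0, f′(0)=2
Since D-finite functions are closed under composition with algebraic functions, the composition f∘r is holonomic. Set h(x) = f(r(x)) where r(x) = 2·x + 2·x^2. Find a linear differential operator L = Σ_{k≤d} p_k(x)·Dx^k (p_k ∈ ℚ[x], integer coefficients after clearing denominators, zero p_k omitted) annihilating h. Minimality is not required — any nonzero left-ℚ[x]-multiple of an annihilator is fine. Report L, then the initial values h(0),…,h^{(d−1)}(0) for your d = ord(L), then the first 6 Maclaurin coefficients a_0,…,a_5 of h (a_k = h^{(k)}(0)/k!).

L = (-2 + 32·x + 128·x^2 + 192·x^3 + 96·x^4)·Dx + (1 + 2·x + 16·x^2 + 64·x^3 + 80·x^4 + 32·x^5)·Dx^2  (order 2).
h: a_k = 0, 4, 4, -64/3, -64, 704/5, …
ICs: h(0) = 0, h′(0) = 4.

f: a_k = 0, 2, 0, -8/3, 0, 32/5, …
h₀=f(r): pull back L_f along r ⇒ L₀.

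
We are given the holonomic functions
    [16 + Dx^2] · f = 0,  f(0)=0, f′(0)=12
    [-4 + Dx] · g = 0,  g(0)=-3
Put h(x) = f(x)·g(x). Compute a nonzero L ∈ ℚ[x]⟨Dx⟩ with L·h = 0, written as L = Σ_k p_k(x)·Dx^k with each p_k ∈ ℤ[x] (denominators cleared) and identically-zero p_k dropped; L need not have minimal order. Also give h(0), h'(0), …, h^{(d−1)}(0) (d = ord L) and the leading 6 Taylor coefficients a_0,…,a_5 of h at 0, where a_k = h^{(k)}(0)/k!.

L = 32 - 8·Dx + Dx^2  (order 2).
h: a_k = 0, -36, -144, -192, 0, 1536/5, …
ICs: h(0) = 0, h′(0) = -36.

f: a_k = 0, 12, 0, -32, 0, 128/5, …
g: a_k = -3, -12, -24, -32, -32, -128/5, …
f·g: L₀ = L_f ⊗_s L_g, ord ≤ 2·1.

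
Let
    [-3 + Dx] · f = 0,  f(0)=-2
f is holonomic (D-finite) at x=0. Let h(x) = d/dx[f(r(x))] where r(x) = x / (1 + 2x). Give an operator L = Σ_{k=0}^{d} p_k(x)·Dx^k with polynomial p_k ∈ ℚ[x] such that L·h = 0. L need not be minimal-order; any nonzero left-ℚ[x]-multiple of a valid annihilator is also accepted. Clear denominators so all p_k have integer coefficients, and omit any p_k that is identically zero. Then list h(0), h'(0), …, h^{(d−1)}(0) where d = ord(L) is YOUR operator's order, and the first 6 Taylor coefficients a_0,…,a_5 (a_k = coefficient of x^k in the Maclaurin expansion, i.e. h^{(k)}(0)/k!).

f: a_k = -2, -6, -9, -9, -27/4, -81/20, …
h₀=f(r): pull back L_f along r ⇒ L₀.
h₀' ⇒ L via d/dx closure of L₀.
L = (-1 - 8·x) + (-1 - 4·x - 4·x^2)·Dx  (order 1).
h: a_k = -6, 6, 9, -51, 519/4, -4743/20, …
ICs: h(0) = -6.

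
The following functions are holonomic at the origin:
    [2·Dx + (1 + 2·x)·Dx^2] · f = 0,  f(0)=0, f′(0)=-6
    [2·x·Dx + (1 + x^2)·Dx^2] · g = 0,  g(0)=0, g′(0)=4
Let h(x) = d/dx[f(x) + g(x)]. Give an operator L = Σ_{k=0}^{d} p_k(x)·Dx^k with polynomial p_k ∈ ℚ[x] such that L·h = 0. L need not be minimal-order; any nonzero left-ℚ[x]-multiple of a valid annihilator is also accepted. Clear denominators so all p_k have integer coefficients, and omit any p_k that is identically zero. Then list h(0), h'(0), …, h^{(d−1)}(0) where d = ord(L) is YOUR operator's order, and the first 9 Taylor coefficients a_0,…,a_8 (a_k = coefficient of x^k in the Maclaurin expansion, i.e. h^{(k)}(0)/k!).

L = (-2 - 12·x + 6·x^2 + 4·x^3) + (-5 - 4·x - 9·x^2 + 12·x^3 + 8·x^4)·Dx + (-1 - x + 2·x^2 + x^3 + 3·x^4 + 2·x^5)·Dx^2  (order 2).
h: a_k = -2, 12, -28, 48, -92, 192, -388, 768, -1532, …
ICs: h(0) = -2, h′(0) = 12.

f: a_k = 0, -6, 6, -8, 12, -96/5, 32, -384/7, 96, …
g: a_k = 0, 4, 0, -4/3, 0, 4/5, 0, -4/7, 0, …
Sum ⇒ L₀ = lclm(L_f,L_g) in ℚ(x)⟨Dx⟩.
Derive L from L₀ (diff closure).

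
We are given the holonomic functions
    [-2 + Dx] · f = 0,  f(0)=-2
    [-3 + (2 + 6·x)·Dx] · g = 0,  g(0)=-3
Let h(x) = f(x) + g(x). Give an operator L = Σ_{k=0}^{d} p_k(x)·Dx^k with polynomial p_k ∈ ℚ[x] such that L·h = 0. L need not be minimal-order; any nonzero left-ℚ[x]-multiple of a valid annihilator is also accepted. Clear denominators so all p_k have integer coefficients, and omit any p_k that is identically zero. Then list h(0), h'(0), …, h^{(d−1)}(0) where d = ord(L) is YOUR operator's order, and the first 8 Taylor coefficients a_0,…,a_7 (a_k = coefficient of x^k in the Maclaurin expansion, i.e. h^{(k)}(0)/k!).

f: a_k = -2, -4, -4, -8/3, -4/3, -8/15, -8/45, -16/315, …
g: a_k = -3, -9/2, 27/8, -81/16, 1215/128, -5103/256, 45927/1024, -216513/2048, …
Sum ⇒ L₀ = lclm(L_f,L_g) in ℚ(x)⟨Dx⟩.
L = (42 + 72·x) + (-25 - 96·x - 144·x^2)·Dx + (2 + 30·x + 72·x^2)·Dx^2  (order 2).
h: a_k = -5, -17/2, -5/8, -371/48, 3133/384, -78593/3840, 2058523/46080, -68234363/645120, …
ICs: h(0) = -5, h′(0) = -17/2.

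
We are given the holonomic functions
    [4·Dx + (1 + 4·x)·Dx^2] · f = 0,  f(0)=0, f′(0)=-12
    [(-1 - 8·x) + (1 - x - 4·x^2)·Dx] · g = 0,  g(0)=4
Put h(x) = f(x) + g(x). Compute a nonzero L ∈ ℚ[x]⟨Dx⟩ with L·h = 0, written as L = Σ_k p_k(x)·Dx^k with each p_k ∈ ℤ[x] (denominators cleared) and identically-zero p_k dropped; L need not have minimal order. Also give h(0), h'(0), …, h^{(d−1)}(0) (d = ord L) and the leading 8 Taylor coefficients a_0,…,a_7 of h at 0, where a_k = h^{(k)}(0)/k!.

L = (-268 - 1616·x - 5504·x^2 - 4608·x^3 - 6144·x^4)·Dx + (-11 - 360·x - 3008·x^2 - 7680·x^3 - 9472·x^4 - 10240·x^5)·Dx^2 + (7 + 67·x + 154·x^2 - 136·x^3 - 928·x^4 - 2176·x^5 - 2048·x^6)·Dx^3  (order 3).
h: a_k = 4, -8, 44, -28, 308, -1772/5, 2772, -36804/7, …
ICs: h(0) = 4, h′(0) = -8, h′′(0) = 88.

f: a_k = 0, -12, 24, -64, 192, -3072/5, 2048, -49152/7, …
g: a_k = 4, 4, 20, 36, 116, 260, 724, 1764, …
Sum ⇒ L₀ = lclm(L_f,L_g) in ℚ(x)⟨Dx⟩.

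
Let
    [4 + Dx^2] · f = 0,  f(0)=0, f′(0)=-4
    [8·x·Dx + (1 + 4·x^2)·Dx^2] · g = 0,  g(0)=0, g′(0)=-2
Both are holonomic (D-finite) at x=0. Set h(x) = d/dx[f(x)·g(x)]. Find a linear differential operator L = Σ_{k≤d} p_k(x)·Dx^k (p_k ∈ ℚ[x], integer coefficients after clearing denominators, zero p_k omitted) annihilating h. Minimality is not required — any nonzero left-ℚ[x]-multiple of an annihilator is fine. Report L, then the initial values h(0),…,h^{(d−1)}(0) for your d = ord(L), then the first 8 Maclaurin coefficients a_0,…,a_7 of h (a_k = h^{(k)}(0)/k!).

L = (880 + 9408·x^2 + 59008·x^4 + 49152·x^6 + 24576·x^8 + 16384·x^10 + 32768·x^12) + (544·x + 9088·x^3 + 35840·x^5 + 40960·x^7 + 40960·x^9 + 32768·x^11)·Dx + (240 + 2720·x^2 + 17088·x^4 + 18944·x^6 + 16384·x^8 + 16384·x^10 + 16384·x^12)·Dx^2 + (136·x + 2272·x^3 + 8960·x^5 + 10240·x^7 + 10240·x^9 + 8192·x^11)·Dx^3 + (5 + 92·x^2 + 584·x^4 + 1664·x^6 + 2560·x^8 + 3072·x^10 + 2048·x^12)·Dx^4  (order 4).
h: a_k = 0, 16, 0, -64, 0, 608/3, 0, -11008/15, …
ICs: h(0) = 0, h′(0) = 16, h′′(0) = 0, h′′′(0) = -384.

f: a_k = 0, -4, 0, 8/3, 0, -8/15, 0, 16/315, …
g: a_k = 0, -2, 0, 8/3, 0, -32/5, 0, 128/7, …
Product ⇒ symmetric product L₀, ord ≤ 4.
h₀' ⇒ L via d/dx closure of L₀.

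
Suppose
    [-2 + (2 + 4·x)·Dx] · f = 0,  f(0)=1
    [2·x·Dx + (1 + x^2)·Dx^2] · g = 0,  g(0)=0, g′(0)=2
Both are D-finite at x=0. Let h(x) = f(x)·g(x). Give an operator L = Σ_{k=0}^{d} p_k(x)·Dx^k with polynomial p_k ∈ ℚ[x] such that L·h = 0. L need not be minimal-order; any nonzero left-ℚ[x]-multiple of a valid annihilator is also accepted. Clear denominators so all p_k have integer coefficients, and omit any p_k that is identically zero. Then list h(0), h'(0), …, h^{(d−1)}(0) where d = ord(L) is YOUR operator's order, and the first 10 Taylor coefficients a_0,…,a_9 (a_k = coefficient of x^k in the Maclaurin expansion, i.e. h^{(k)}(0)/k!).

f: a_k = 1, 1, -1/2, 1/2, -5/8, 7/8, -21/16, 33/16, -429/128, 715/128, …
g: a_k = 0, 2, 0, -2/3, 0, 2/5, 0, -2/7, 0, 2/9, …
Product ⇒ symmetric product L₀, ord ≤ 2.
L = (3 - 2·x - x^2) + (-2 - 2·x + 6·x^2 + 4·x^3)·Dx + (1 + 4·x + 5·x^2 + 4·x^3 + 4·x^4)·Dx^2  (order 2).
h: a_k = 0, 2, 2, -5/3, 1/3, -31/60, 109/60, -2263/840, 2903/840, -23035/4032, …
ICs: h(0) = 0, h′(0) = 2.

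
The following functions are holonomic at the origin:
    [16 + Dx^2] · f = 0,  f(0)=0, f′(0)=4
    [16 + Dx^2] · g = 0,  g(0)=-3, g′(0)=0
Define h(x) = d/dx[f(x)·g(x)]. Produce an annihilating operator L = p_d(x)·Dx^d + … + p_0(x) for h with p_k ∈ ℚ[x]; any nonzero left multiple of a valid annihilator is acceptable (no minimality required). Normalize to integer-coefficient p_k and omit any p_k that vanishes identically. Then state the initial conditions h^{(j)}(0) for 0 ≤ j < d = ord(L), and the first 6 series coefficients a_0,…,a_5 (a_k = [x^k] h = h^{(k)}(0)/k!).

f: a_k = 0, 4, 0, -32/3, 0, 128/15, …
g: a_k = -3, 0, 24, 0, -32, 0, …
h₀=f·g: eliminate ⇒ L₀, order ≤ 2·2.
h₀' ⇒ L via d/dx closure of L₀.
L = 64 + Dx^2  (order 2).
h: a_k = -12, 0, 384, 0, -2048, 0, …
ICs: h(0) = -12, h′(0) = 0.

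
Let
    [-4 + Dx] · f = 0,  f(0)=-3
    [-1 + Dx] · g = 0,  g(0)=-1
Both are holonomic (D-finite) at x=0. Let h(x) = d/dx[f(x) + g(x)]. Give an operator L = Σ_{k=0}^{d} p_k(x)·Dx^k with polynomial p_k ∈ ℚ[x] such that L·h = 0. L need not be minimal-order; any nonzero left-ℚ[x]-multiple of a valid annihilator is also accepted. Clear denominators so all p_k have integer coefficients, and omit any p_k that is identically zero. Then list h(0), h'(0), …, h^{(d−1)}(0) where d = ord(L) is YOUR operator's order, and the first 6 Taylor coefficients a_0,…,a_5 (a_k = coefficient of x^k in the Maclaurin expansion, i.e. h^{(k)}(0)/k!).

L = 4 - 5·Dx + Dx^2  (order 2).
h: a_k = -13, -49, -193/2, -769/6, -3073/24, -12289/120, …
ICs: h(0) = -13, h′(0) = -49.

f: a_k = -3, -12, -24, -32, -32, -128/5, …
g: a_k = -1, -1, -1/2, -1/6, -1/24, -1/120, …
L₀ := lclm(L_f,L_g); ord L₀ ≤ 1+1.
h=h₀': d/dx-closure on L₀ ⇒ L.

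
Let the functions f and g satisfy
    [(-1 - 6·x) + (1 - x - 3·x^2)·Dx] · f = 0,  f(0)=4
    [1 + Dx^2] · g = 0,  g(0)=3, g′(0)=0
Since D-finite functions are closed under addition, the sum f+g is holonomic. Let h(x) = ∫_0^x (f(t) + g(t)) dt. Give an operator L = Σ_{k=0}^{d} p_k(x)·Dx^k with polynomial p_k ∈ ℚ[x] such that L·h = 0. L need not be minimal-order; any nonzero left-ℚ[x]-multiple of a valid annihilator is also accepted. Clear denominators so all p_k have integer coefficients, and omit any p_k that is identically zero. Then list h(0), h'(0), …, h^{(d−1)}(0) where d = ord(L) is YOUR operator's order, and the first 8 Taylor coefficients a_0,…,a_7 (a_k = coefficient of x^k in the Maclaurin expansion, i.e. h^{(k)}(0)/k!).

L = (43 + 292·x + 307·x^2 + 624·x^3 + 45·x^4 + 54·x^5)·Dx + (-9 - 7·x - 6·x^2 + 91·x^3 + 144·x^4 + 27·x^5 + 27·x^6)·Dx^2 + (43 + 292·x + 307·x^2 + 624·x^3 + 45·x^4 + 54·x^5)·Dx^3 + (-9 - 7·x - 6·x^2 + 91·x^3 + 144·x^4 + 27·x^5 + 27·x^6)·Dx^4  (order 4).
h: a_k = 0, 7, 2, 29/6, 7, 609/40, 80/3, 93119/1680, …
ICs: h(0) = 0, h′(0) = 7, h′′(0) = 4, h′′′(0) = 29.

f: a_k = 4, 4, 16, 28, 76, 160, 388, 868, …
g: a_k = 3, 0, -3/2, 0, 1/8, 0, -1/240, 0, …
f+g: L₀ = lclm(L_f,L_g), ord ≤ 1+2.
∫: right-multiply L₀ by Dx.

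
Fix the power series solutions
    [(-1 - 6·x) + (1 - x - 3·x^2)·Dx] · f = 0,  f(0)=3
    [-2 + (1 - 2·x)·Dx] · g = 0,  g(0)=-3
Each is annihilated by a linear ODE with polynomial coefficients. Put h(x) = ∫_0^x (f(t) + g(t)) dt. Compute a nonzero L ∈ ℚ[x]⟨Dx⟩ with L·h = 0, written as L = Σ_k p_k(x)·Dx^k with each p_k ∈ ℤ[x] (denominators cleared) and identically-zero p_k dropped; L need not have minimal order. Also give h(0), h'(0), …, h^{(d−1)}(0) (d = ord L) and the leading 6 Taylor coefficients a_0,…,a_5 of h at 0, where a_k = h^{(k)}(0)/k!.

L = (8 - 36·x + 108·x^2 - 72·x^3)·Dx + (-2·x - 54·x^2 + 192·x^3 - 144·x^4)·Dx^2 + (-1 + 9·x - 23·x^2 + 6·x^3 + 42·x^4 - 36·x^5)·Dx^3  (order 3).
h: a_k = 0, 0, -3/2, 0, -3/4, 9/5, …
ICs: h(0) = 0, h′(0) = 0, h′′(0) = -3.

f: a_k = 3, 3, 12, 21, 57, 120, …
g: a_k = -3, -6, -12, -24, -48, -96, …
f+g: L₀ = lclm(L_f,L_g), ord ≤ 1+1.
Integrate: L := L₀·Dx.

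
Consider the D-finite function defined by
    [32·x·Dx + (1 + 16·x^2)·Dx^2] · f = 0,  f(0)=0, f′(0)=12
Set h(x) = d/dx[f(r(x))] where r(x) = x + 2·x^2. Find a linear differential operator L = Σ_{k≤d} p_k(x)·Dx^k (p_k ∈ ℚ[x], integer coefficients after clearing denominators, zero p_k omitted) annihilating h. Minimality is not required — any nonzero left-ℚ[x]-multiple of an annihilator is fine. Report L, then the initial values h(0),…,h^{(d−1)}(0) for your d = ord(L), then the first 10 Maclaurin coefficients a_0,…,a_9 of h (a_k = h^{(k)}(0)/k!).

f: a_k = 0, 12, 0, -64, 0, 3072/5, 0, -49152/7, 0, 262144/3, …
h₀=f(r): pull back L_f along r ⇒ L₀.
Derive L from L₀ (diff closure).
L = (-4 + 32·x + 256·x^2 + 768·x^3 + 768·x^4) + (1 + 4·x + 16·x^2 + 128·x^3 + 320·x^4 + 256·x^5)·Dx  (order 1).
h: a_k = 12, 48, -192, -1536, -768, 33792, 122880, -393216, -4079616, -3735552, …
ICs: h(0) = 12.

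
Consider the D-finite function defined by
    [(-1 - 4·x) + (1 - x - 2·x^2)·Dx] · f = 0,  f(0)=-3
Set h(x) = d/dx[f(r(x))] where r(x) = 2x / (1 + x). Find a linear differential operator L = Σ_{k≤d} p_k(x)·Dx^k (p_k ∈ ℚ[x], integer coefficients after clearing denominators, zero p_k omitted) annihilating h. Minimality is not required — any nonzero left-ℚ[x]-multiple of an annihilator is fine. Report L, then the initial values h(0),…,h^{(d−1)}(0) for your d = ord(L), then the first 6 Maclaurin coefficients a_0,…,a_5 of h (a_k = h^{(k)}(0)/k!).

f: a_k = -3, -3, -9, -15, -33, -63, …
L₀ from L_f via x↦r, Dx↦r'^{-1}Dx.
Derive L from L₀ (diff closure).
L = (10 + 54·x + 270·x^2 + 162·x^3) + (-1 - 10·x + 90·x^3 + 81·x^4)·Dx  (order 1).
h: a_k = -6, -60, -162, -1080, -2430, -14580, …
ICs: h(0) = -6.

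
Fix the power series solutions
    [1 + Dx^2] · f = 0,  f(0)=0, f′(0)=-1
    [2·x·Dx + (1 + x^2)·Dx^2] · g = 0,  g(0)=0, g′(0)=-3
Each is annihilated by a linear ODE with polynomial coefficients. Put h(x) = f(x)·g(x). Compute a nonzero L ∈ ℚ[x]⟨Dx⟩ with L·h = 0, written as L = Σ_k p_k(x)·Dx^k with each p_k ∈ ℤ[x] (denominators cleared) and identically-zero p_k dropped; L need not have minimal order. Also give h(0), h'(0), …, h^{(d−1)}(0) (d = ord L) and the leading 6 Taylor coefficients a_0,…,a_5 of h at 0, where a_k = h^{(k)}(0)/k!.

L = (10 + 26·x^2 + 11·x^4 + 4·x^6 + x^8) + (12·x + 20·x^3 + 12·x^5 + 4·x^7)·Dx + (12 + 32·x^2 + 18·x^4 + 8·x^6 + 2·x^8)·Dx^2 + (12·x + 20·x^3 + 12·x^5 + 4·x^7)·Dx^3 + (2 + 6·x^2 + 7·x^4 + 4·x^6 + x^8)·Dx^4  (order 4).
h: a_k = 0, 0, 3, 0, -3/2, 0, …
ICs: h(0) = 0, h′(0) = 0, h′′(0) = 6, h′′′(0) = 0.

f: a_k = 0, -1, 0, 1/6, 0, -1/120, …
g: a_k = 0, -3, 0, 1, 0, -3/5, …
f·g: L₀ = L_f ⊗_s L_g, ord ≤ 2·2.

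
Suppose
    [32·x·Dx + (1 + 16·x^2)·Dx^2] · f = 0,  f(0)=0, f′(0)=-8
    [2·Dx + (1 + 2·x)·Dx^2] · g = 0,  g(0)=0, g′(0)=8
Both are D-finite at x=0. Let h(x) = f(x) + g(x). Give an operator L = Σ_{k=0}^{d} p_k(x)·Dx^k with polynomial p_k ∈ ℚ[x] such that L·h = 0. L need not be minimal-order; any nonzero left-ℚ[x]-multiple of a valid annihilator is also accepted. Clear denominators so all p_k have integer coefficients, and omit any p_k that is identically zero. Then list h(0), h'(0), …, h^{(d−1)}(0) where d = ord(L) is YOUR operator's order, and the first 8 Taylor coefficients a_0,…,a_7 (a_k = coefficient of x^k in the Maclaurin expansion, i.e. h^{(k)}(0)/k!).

L = (-32 - 192·x + 1536·x^2 + 1024·x^3)·Dx + (-20 - 64·x + 576·x^2 + 3072·x^3 + 2048·x^4)·Dx^2 + (-1 + 14·x + 32·x^2 + 256·x^3 + 768·x^4 + 512·x^5)·Dx^3  (order 3).
h: a_k = 0, 0, -8, 160/3, -16, -384, -128/3, 33280/7, …
ICs: h(0) = 0, h′(0) = 0, h′′(0) = -16.

f: a_k = 0, -8, 0, 128/3, 0, -2048/5, 0, 32768/7, …
g: a_k = 0, 8, -8, 32/3, -16, 128/5, -128/3, 512/7, …
f+g: L₀ = lclm(L_f,L_g), ord ≤ 2+2.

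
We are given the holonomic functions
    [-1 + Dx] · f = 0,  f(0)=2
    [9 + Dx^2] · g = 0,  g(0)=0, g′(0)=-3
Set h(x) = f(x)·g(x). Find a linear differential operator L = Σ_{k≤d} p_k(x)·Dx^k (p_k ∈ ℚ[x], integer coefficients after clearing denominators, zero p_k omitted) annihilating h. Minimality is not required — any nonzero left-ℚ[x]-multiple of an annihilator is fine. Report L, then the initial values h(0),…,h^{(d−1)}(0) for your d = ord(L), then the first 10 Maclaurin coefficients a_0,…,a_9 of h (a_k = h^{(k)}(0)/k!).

L = 10 - 2·Dx + Dx^2  (order 2).
h: a_k = 0, -6, -6, 6, 8, 1/5, -13/5, -83/105, 4/15, 71/420, …
ICs: h(0) = 0, h′(0) = -6.

f: a_k = 2, 2, 1, 1/3, 1/12, 1/60, 1/360, 1/2520, 1/20160, 1/181440, …
g: a_k = 0, -3, 0, 9/2, 0, -81/40, 0, 243/560, 0, -243/4480, …
Product ⇒ symmetric product L₀, ord ≤ 2.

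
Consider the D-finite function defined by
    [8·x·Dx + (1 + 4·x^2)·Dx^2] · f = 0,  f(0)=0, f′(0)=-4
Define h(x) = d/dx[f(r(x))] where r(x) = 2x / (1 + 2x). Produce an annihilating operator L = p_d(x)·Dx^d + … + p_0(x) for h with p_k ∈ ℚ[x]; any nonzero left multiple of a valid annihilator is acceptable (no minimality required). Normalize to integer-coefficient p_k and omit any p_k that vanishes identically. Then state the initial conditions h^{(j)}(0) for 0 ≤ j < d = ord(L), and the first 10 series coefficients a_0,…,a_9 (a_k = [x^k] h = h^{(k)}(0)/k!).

f: a_k = 0, -4, 0, 16/3, 0, -64/5, 0, 256/7, 0, -1024/9, …
Substitute x→r, Dx→(1/r')Dx; clear ⇒ L₀.
Derive L from L₀ (diff closure).
L = (4 + 40·x) + (1 + 4·x + 20·x^2)·Dx  (order 1).
h: a_k = -8, 32, 32, -768, 2432, 5632, -71168, 172032, 735232, -6381568, …
ICs: h(0) = -8.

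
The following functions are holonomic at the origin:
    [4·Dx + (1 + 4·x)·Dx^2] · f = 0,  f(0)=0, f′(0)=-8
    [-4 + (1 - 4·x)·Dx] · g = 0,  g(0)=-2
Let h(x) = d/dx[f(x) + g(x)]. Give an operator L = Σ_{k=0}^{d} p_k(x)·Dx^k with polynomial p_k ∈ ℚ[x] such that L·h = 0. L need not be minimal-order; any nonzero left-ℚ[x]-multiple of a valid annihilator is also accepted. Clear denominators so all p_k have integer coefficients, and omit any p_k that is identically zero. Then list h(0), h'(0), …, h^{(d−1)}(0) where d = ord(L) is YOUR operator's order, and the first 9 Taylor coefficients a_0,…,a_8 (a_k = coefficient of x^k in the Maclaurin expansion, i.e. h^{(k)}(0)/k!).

L = (-160 - 128·x) + (-16 - 256·x - 256·x^2)·Dx + (3 + 4·x - 48·x^2 - 64·x^3)·Dx^2  (order 2).
h: a_k = -16, -32, -512, -1536, -12288, -40960, -262144, -917504, -5242880, …
ICs: h(0) = -16, h′(0) = -32.

f: a_k = 0, -8, 16, -128/3, 128, -2048/5, 4096/3, -32768/7, 16384, …
g: a_k = -2, -8, -32, -128, -512, -2048, -8192, -32768, -131072, …
f+g: L₀ = lclm(L_f,L_g), ord ≤ 2+1.
h=h₀': d/dx-closure on L₀ ⇒ L.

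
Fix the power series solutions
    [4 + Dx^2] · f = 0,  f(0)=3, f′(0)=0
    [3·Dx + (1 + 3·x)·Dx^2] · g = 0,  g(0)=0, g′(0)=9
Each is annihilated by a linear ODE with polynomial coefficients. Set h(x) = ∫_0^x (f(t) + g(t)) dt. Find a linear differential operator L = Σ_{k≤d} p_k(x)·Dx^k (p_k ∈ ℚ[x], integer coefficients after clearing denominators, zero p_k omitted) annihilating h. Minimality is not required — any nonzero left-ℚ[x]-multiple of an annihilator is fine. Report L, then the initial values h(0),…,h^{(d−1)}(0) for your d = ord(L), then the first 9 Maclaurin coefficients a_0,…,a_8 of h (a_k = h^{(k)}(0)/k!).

f: a_k = 3, 0, -6, 0, 2, 0, -4/15, 0, 2/105, …
g: a_k = 0, 9, -27/2, 27, -243/4, 729/5, -729/2, 6561/7, -19683/8, …
Sum ⇒ L₀ = lclm(L_f,L_g) in ℚ(x)⟨Dx⟩.
h=∫₀ˣh₀: take L = L₀·Dx.
L = (348 + 144·x + 216·x^2)·Dx^2 + (44 + 180·x + 216·x^2 + 216·x^3)·Dx^3 + (87 + 36·x + 54·x^2)·Dx^4 + (11 + 45·x + 54·x^2 + 54·x^3)·Dx^5  (order 5).
h: a_k = 0, 3, 9/2, -13/2, 27/4, -47/4, 243/10, -10943/210, 6561/56, …
ICs: h(0) = 0, h′(0) = 3, h′′(0) = 9, h′′′(0) = -39, h′′′′(0) = 162.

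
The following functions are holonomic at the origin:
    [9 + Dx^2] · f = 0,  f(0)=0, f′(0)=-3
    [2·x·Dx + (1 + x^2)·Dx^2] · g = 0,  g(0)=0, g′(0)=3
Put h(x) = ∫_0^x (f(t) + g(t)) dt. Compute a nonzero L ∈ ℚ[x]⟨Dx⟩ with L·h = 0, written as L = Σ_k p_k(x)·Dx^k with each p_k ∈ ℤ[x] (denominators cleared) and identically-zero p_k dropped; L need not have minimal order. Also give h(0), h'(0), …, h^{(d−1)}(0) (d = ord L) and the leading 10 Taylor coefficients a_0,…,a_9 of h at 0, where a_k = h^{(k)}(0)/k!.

L = (-54·x + 540·x^3 + 162·x^5)·Dx^2 + (63 + 279·x^2 + 297·x^4 + 81·x^6)·Dx^3 + (-6·x + 60·x^3 + 18·x^5)·Dx^4 + (7 + 31·x^2 + 33·x^4 + 9·x^6)·Dx^5  (order 5).
h: a_k = 0, 0, 0, 0, 7/8, 0, -19/80, 0, 3/4480, 0, …
ICs: h(0) = 0, h′(0) = 0, h′′(0) = 0, h′′′(0) = 0, h′′′′(0) = 21.

f: a_k = 0, -3, 0, 9/2, 0, -81/40, 0, 243/560, 0, -243/4480, …
g: a_k = 0, 3, 0, -1, 0, 3/5, 0, -3/7, 0, 1/3, …
Weyl lclm of L_f,L_g ⇒ L₀ (ord ≤ 4).
h=∫h₀ ⇒ L = L₀·Dx.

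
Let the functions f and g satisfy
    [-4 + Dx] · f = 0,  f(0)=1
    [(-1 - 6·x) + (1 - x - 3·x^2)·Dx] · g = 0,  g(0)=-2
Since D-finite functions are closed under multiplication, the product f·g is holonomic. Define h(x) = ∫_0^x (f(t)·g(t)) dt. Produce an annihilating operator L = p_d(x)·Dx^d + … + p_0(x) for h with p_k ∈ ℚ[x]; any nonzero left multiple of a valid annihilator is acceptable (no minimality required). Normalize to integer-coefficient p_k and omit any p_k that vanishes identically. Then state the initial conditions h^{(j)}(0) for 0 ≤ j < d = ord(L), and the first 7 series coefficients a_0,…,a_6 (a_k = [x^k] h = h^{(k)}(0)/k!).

f: a_k = 1, 4, 8, 32/3, 32/3, 128/15, 256/45, …
g: a_k = -2, -2, -8, -14, -38, -80, -194, …
L₀ := L_f ⊗_s L_g (sym. prod.), ord ≤ 1.
h=∫₀ˣh₀: take L = L₀·Dx.
L = (5 + 2·x - 12·x^2)·Dx + (-1 + x + 3·x^2)·Dx^2  (order 2).
h: a_k = 0, -2, -5, -32/3, -125/6, -602/15, -3508/45, …
ICs: h(0) = 0, h′(0) = -2.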